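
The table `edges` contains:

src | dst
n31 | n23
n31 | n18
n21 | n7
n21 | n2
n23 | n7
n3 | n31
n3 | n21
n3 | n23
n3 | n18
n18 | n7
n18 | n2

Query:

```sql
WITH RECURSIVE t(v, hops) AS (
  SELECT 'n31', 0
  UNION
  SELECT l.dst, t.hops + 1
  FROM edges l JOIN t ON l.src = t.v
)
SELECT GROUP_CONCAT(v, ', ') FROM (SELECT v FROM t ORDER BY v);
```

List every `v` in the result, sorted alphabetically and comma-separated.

Base: (n31, hops=0).
Iteration 1: edges from {n31} -> (n18, hops=1), (n23, hops=1).
Iteration 2: edges from {n18,n23} -> (n2, hops=2), (n7, hops=2). [UNION drops 1 duplicate row(s)]
Iteration 3: no outgoing edges from {n2,n7}; recursion stops.

n18, n2, n23, n31, n7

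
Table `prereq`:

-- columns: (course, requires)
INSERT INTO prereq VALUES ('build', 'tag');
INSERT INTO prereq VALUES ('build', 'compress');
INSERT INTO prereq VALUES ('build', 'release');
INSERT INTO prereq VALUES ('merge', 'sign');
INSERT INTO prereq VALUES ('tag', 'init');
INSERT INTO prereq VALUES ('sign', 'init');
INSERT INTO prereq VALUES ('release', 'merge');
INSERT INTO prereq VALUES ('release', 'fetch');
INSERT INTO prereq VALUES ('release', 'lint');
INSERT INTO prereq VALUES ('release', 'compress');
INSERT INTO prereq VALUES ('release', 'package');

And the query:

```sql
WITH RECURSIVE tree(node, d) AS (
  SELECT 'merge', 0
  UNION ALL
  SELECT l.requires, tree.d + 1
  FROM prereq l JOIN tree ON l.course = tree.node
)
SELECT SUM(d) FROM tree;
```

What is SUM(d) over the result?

Base: (merge, d=0).
Iteration 1: edges from {merge} -> (sign, d=1).
Iteration 2: edges from {sign} -> (init, d=2).
Iteration 3: no outgoing edges from {init}; recursion stops.
SUM(d) = 0 + 1 + 2 = 3.

3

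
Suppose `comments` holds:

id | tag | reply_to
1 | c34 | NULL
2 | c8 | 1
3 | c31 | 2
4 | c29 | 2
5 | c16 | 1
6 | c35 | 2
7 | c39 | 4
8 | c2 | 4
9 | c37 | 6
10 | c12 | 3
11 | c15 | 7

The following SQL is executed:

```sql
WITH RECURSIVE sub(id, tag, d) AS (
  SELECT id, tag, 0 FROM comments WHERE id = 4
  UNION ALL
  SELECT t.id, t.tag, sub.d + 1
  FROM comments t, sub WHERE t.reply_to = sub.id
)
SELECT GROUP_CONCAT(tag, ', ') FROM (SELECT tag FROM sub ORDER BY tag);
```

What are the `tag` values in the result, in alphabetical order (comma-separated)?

c15, c2, c29, c39

Base: id=4 (c29) at d 0.
Iteration 1: rows with reply_to in {4} -> c39 (id 7, d 1), c2 (id 8, d 1).
Iteration 2: rows with reply_to in {7,8} -> c15 (id 11, d 2).
Iteration 3: no rows with reply_to in {11}; recursion stops.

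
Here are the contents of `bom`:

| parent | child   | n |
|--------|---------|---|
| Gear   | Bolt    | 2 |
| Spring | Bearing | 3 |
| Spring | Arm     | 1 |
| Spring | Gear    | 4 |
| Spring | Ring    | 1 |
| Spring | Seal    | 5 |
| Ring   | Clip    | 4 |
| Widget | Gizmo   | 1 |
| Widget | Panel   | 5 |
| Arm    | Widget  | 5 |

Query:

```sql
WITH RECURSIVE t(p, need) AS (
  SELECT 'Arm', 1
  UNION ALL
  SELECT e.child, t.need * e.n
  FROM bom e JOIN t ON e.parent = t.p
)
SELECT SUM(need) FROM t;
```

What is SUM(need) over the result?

36

Base: (Arm, need=1).
Iteration 1: components of {Arm} -> Widget = 1*5 = 5.
Iteration 2: components of {Widget} -> Gizmo = 5*1 = 5, Panel = 5*5 = 25.
Iteration 3: no further components; recursion stops.
SUM(need) = 1 + 5 + 5 + 25 = 36.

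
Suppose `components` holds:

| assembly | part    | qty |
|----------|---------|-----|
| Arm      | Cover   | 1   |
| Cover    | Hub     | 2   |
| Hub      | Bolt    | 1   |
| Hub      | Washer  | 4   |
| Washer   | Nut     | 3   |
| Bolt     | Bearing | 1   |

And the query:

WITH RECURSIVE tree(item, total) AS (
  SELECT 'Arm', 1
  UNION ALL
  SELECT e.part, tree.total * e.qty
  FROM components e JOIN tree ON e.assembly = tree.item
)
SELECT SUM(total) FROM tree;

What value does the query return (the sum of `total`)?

40

Base: (Arm, total=1).
Iteration 1: components of {Arm} -> Cover = 1*1 = 1.
Iteration 2: components of {Cover} -> Hub = 1*2 = 2.
Iteration 3: components of {Hub} -> Bolt = 2*1 = 2, Washer = 2*4 = 8.
Iteration 4: components of {Bolt,Washer} -> Bearing = 2*1 = 2, Nut = 8*3 = 24.
Iteration 5: no further components; recursion stops.
SUM(total) = 1 + 1 + 2 + 2 + 8 + 2 + 24 = 40.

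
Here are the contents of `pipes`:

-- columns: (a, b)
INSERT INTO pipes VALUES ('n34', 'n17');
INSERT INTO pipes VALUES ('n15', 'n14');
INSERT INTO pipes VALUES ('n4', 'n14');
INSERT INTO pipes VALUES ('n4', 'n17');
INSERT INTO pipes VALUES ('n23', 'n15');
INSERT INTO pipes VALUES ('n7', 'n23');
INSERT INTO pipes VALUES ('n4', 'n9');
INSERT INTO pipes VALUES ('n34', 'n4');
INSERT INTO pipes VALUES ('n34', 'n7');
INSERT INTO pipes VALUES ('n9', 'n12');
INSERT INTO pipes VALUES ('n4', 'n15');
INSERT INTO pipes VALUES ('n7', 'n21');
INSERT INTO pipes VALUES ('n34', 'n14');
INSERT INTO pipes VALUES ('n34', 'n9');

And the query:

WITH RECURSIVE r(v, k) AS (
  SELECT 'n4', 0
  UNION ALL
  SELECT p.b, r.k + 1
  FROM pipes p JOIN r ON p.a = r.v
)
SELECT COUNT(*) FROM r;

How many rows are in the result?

Base: (n4, k=0).
Iteration 1: edges from {n4} -> (n14, k=1), (n15, k=1), (n17, k=1), (n9, k=1).
Iteration 2: edges from {n14,n15,n17,n9} -> (n12, k=2), (n14, k=2).
Iteration 3: no outgoing edges from {n12,n14}; recursion stops.
Total rows emitted: 7.

7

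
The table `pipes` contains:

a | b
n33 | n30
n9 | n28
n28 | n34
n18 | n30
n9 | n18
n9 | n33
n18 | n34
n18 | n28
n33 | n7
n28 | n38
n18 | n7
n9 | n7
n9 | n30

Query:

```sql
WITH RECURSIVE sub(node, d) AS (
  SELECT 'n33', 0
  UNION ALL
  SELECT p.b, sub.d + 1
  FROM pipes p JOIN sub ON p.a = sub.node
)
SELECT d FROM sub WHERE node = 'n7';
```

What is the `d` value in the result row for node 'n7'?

1

Base: (n33, d=0).
Iteration 1: edges from {n33} -> (n30, d=1), (n7, d=1).
Iteration 2: no outgoing edges from {n30,n7}; recursion stops.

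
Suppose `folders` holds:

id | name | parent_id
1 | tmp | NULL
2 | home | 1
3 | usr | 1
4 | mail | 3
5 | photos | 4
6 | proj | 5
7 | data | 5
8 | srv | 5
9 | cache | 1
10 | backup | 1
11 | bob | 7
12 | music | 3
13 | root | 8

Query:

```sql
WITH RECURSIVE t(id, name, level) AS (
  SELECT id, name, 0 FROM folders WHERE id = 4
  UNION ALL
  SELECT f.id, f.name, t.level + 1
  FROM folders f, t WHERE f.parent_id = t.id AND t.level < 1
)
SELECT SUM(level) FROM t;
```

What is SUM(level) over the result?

Base: id=4 (mail) at level 0.
Iteration 1: rows with parent_id in {4} -> photos (id 5, level 1).
Iteration 2: level < 1 fails for all current rows; recursion stops.
SUM(level) = 0 + 1 = 1.

1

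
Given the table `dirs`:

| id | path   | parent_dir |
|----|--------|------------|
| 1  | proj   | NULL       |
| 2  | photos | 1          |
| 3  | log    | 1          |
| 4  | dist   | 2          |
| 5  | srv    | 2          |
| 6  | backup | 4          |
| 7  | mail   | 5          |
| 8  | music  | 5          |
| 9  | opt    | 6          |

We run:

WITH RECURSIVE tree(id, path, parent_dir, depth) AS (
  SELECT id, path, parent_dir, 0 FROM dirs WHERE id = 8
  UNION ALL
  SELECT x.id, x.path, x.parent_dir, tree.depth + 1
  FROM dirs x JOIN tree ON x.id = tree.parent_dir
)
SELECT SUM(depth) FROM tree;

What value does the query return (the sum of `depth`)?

6

Base: id=8 (music), parent_dir=5, depth 0.
Iteration 1: join on id=5 -> srv (id 5, parent_dir=2, depth 1).
Iteration 2: join on id=2 -> photos (id 2, parent_dir=1, depth 2).
Iteration 3: join on id=1 -> proj (id 1, parent_dir=NULL, depth 3).
Iteration 4: parent_dir is NULL; no match; recursion stops.
SUM(depth) = 0 + 1 + 2 + 3 = 6.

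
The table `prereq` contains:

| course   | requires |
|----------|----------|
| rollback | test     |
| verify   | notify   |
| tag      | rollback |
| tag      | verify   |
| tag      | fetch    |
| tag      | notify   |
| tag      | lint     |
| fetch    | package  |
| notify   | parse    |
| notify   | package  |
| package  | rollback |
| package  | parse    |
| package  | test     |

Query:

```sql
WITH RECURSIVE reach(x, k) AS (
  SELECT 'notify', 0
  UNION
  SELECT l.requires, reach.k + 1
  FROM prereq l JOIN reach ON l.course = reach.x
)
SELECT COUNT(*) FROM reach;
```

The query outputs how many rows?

Base: (notify, k=0).
Iteration 1: edges from {notify} -> (package, k=1), (parse, k=1).
Iteration 2: edges from {package,parse} -> (parse, k=2), (rollback, k=2), (test, k=2).
Iteration 3: edges from {parse,rollback,test} -> (test, k=3).
Iteration 4: no outgoing edges from {test}; recursion stops.
Total rows emitted: 7.

7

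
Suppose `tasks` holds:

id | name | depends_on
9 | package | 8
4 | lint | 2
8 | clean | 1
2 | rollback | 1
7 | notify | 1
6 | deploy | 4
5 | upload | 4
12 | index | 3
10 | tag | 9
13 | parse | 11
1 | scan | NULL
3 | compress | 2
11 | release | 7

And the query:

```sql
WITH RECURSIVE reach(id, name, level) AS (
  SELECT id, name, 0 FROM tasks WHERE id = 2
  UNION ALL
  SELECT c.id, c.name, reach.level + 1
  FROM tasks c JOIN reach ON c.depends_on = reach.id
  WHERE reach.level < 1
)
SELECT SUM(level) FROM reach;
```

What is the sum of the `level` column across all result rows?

Base: id=2 (rollback) at level 0.
Iteration 1: rows with depends_on in {2} -> compress (id 3, level 1), lint (id 4, level 1).
Iteration 2: level < 1 fails for all current rows; recursion stops.
SUM(level) = 0 + 1 + 1 = 2.

2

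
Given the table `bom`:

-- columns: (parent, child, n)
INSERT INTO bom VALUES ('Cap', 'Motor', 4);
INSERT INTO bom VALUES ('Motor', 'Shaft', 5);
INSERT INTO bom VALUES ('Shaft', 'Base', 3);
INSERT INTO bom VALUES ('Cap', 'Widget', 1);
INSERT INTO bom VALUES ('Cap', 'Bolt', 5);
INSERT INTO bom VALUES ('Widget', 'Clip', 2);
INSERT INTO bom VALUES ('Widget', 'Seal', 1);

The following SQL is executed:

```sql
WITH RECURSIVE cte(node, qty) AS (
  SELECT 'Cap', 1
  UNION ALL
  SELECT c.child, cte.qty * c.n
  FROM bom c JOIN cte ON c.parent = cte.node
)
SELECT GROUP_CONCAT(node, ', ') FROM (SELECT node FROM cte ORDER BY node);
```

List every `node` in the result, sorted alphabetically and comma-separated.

Base, Bolt, Cap, Clip, Motor, Seal, Shaft, Widget

Base: (Cap, qty=1).
Iteration 1: components of {Cap} -> Bolt = 1*5 = 5, Motor = 1*4 = 4, Widget = 1*1 = 1.
Iteration 2: components of {Bolt,Motor,Widget} -> Clip = 1*2 = 2, Seal = 1*1 = 1, Shaft = 4*5 = 20.
Iteration 3: components of {Clip,Seal,Shaft} -> Base = 20*3 = 60.
Iteration 4: no further components; recursion stops.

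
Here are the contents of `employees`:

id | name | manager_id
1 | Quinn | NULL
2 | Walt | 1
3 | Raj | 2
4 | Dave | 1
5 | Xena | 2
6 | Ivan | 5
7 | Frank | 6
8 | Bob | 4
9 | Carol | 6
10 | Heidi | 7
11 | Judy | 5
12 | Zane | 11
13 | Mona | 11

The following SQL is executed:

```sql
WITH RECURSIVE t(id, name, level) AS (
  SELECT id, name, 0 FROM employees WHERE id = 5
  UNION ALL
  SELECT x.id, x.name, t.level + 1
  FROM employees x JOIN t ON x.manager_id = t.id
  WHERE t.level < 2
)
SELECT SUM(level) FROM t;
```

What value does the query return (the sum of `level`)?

Base: id=5 (Xena) at level 0.
Iteration 1: rows with manager_id in {5} -> Ivan (id 6, level 1), Judy (id 11, level 1).
Iteration 2: rows with manager_id in {6,11} -> Frank (id 7, level 2), Carol (id 9, level 2), Zane (id 12, level 2), Mona (id 13, level 2).
Iteration 3: level < 2 fails for all current rows; recursion stops.
SUM(level) = 0 + 1 + 1 + 2 + 2 + 2 + 2 = 10.

10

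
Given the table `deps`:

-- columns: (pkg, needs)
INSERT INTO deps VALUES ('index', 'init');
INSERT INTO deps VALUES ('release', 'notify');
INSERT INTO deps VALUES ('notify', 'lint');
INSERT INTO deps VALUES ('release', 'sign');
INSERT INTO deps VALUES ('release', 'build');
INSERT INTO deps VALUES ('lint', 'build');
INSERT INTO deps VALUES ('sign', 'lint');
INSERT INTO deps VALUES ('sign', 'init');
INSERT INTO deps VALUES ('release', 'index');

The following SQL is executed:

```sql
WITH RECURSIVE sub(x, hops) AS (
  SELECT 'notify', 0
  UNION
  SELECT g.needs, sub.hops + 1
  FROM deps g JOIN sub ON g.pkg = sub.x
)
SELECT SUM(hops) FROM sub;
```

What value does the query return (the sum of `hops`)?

3

Base: (notify, hops=0).
Iteration 1: edges from {notify} -> (lint, hops=1).
Iteration 2: edges from {lint} -> (build, hops=2).
Iteration 3: no outgoing edges from {build}; recursion stops.
SUM(hops) = 0 + 1 + 2 = 3.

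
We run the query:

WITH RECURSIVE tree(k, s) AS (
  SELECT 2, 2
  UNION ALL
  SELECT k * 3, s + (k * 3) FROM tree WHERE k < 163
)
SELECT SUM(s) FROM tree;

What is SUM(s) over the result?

1086

Base: k=2, s=2.
Iteration 1: 2 < 163 holds -> k = 2 * 3 = 6, s = 2 + 6 = 8.
Iteration 2: 6 < 163 holds -> k = 6 * 3 = 18, s = 8 + 18 = 26.
Iteration 3: 18 < 163 holds -> k = 18 * 3 = 54, s = 26 + 54 = 80.
Iteration 4: 54 < 163 holds -> k = 54 * 3 = 162, s = 80 + 162 = 242.
Iteration 5: 162 < 163 holds -> k = 162 * 3 = 486, s = 242 + 486 = 728.
Iteration 6: 486 < 163 fails; recursion stops.
SUM(s) = 2 + 8 + 26 + 80 + 242 + 728 = 1086.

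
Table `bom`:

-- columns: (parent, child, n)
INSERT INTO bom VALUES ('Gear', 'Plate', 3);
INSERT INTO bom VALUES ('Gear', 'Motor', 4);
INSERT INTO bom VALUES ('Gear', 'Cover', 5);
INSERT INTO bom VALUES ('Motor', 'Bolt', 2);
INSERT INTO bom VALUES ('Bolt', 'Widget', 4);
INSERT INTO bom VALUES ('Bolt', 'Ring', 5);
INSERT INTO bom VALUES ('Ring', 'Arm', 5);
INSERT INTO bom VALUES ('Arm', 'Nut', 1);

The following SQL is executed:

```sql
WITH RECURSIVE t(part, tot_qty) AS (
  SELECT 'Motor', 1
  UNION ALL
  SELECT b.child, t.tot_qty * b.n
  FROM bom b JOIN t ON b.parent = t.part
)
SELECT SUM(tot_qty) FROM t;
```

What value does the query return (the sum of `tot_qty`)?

Base: (Motor, tot_qty=1).
Iteration 1: components of {Motor} -> Bolt = 1*2 = 2.
Iteration 2: components of {Bolt} -> Ring = 2*5 = 10, Widget = 2*4 = 8.
Iteration 3: components of {Ring,Widget} -> Arm = 10*5 = 50.
Iteration 4: components of {Arm} -> Nut = 50*1 = 50.
Iteration 5: no further components; recursion stops.
SUM(tot_qty) = 1 + 2 + 8 + 10 + 50 + 50 = 121.

121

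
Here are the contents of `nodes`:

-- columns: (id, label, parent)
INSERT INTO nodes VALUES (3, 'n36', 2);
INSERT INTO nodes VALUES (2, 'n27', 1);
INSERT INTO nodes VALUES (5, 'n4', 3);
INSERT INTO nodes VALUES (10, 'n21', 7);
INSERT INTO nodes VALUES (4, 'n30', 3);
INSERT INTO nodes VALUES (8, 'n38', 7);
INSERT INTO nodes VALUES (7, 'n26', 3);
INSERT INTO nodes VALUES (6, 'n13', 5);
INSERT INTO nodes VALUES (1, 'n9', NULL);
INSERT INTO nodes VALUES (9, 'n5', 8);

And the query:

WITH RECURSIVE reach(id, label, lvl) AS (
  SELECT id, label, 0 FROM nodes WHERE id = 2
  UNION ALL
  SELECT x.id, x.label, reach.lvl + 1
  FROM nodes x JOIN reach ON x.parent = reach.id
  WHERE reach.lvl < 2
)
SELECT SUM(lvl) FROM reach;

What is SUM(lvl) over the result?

Base: id=2 (n27) at lvl 0.
Iteration 1: rows with parent in {2} -> n36 (id 3, lvl 1).
Iteration 2: rows with parent in {3} -> n30 (id 4, lvl 2), n4 (id 5, lvl 2), n26 (id 7, lvl 2).
Iteration 3: lvl < 2 fails for all current rows; recursion stops.
SUM(lvl) = 0 + 1 + 2 + 2 + 2 = 7.

7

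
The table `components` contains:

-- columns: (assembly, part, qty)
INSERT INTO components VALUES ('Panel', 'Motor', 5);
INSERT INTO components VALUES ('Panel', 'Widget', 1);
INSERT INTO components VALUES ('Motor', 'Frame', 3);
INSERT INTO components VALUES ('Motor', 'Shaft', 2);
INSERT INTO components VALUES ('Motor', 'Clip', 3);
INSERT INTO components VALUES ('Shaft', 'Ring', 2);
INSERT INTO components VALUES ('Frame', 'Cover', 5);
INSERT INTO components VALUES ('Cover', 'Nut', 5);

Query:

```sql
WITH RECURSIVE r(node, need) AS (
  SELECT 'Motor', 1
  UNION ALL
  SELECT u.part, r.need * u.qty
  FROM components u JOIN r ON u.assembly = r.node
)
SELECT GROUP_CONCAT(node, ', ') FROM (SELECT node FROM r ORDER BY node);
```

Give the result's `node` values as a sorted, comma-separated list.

Base: (Motor, need=1).
Iteration 1: components of {Motor} -> Clip = 1*3 = 3, Frame = 1*3 = 3, Shaft = 1*2 = 2.
Iteration 2: components of {Clip,Frame,Shaft} -> Cover = 3*5 = 15, Ring = 2*2 = 4.
Iteration 3: components of {Cover,Ring} -> Nut = 15*5 = 75.
Iteration 4: no further components; recursion stops.

Clip, Cover, Frame, Motor, Nut, Ring, Shaft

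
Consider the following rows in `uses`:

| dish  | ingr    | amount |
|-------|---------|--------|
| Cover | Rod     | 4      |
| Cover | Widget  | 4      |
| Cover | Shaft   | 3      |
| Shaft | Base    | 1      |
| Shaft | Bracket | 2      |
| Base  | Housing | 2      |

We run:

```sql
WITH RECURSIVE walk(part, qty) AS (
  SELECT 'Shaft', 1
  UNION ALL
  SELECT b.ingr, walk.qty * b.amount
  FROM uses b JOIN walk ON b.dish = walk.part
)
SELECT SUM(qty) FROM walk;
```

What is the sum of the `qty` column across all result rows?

Base: (Shaft, qty=1).
Iteration 1: components of {Shaft} -> Base = 1*1 = 1, Bracket = 1*2 = 2.
Iteration 2: components of {Base,Bracket} -> Housing = 1*2 = 2.
Iteration 3: no further components; recursion stops.
SUM(qty) = 1 + 1 + 2 + 2 = 6.

6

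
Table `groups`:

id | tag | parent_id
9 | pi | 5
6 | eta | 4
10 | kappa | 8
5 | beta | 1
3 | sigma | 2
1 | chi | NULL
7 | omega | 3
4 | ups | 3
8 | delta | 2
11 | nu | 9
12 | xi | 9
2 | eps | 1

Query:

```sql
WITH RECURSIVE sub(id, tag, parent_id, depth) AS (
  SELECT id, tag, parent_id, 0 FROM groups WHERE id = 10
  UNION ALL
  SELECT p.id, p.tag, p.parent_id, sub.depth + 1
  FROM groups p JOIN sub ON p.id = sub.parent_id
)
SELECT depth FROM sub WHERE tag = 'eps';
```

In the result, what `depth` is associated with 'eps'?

Base: id=10 (kappa), parent_id=8, depth 0.
Iteration 1: join on id=8 -> delta (id 8, parent_id=2, depth 1).
Iteration 2: join on id=2 -> eps (id 2, parent_id=1, depth 2).
Iteration 3: join on id=1 -> chi (id 1, parent_id=NULL, depth 3).
Iteration 4: parent_id is NULL; no match; recursion stops.

2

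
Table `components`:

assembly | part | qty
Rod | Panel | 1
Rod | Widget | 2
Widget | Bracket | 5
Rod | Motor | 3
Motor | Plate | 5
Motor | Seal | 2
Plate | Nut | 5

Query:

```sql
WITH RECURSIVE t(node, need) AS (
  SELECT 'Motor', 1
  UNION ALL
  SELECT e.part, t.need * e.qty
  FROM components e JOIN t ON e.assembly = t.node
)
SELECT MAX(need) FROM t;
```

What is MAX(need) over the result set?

25

Base: (Motor, need=1).
Iteration 1: components of {Motor} -> Plate = 1*5 = 5, Seal = 1*2 = 2.
Iteration 2: components of {Plate,Seal} -> Nut = 5*5 = 25.
Iteration 3: no further components; recursion stops.
need values: 1, 5, 2, 25; the maximum is 25.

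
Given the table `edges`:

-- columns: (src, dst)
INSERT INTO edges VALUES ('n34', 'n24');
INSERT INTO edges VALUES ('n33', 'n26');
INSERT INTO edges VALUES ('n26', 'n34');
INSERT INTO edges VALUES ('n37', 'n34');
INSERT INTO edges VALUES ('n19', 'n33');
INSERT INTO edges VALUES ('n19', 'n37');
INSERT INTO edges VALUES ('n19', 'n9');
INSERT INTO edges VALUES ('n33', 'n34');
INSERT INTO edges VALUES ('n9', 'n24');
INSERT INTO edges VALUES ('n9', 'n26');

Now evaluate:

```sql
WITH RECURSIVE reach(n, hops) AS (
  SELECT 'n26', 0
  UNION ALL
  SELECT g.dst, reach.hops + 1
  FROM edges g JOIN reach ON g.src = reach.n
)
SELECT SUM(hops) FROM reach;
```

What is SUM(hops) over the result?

3

Base: (n26, hops=0).
Iteration 1: edges from {n26} -> (n34, hops=1).
Iteration 2: edges from {n34} -> (n24, hops=2).
Iteration 3: no outgoing edges from {n24}; recursion stops.
SUM(hops) = 0 + 1 + 2 = 3.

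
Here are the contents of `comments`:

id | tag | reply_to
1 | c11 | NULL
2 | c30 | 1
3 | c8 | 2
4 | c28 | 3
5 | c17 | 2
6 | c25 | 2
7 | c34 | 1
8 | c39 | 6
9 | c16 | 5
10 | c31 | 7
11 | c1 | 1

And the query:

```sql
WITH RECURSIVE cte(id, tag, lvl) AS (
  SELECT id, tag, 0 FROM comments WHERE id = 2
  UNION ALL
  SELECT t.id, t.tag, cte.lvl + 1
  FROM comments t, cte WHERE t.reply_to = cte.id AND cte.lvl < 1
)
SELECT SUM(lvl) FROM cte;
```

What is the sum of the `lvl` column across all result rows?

3

Base: id=2 (c30) at lvl 0.
Iteration 1: rows with reply_to in {2} -> c8 (id 3, lvl 1), c17 (id 5, lvl 1), c25 (id 6, lvl 1).
Iteration 2: lvl < 1 fails for all current rows; recursion stops.
SUM(lvl) = 0 + 1 + 1 + 1 = 3.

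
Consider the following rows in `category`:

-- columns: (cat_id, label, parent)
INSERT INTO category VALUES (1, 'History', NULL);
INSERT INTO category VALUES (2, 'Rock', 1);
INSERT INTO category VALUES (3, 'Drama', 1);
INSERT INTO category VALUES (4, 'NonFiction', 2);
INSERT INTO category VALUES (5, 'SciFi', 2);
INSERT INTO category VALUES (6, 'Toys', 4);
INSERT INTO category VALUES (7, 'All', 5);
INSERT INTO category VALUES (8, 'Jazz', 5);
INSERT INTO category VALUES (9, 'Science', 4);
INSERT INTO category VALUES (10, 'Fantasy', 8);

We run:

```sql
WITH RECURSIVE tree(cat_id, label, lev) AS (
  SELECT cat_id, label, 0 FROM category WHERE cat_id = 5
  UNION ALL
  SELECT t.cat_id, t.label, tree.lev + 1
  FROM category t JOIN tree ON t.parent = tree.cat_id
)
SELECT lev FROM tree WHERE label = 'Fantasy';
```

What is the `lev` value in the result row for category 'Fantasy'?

2

Base: cat_id=5 (SciFi) at lev 0.
Iteration 1: rows with parent in {5} -> All (id 7, lev 1), Jazz (id 8, lev 1).
Iteration 2: rows with parent in {7,8} -> Fantasy (id 10, lev 2).
Iteration 3: no rows with parent in {10}; recursion stops.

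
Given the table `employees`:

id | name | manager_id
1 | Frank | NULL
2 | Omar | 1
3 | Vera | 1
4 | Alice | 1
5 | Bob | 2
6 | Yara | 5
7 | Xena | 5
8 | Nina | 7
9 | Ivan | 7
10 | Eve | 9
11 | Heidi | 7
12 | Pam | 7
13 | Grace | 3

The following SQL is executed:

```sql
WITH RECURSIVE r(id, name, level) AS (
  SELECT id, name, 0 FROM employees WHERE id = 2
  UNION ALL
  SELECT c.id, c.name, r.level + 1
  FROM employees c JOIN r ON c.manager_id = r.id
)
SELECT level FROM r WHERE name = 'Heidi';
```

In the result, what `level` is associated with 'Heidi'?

3

Base: id=2 (Omar) at level 0.
Iteration 1: rows with manager_id in {2} -> Bob (id 5, level 1).
Iteration 2: rows with manager_id in {5} -> Yara (id 6, level 2), Xena (id 7, level 2).
Iteration 3: rows with manager_id in {6,7} -> Nina (id 8, level 3), Ivan (id 9, level 3), Heidi (id 11, level 3), Pam (id 12, level 3).
Iteration 4: rows with manager_id in {8,9,11,12} -> Eve (id 10, level 4).
Iteration 5: no rows with manager_id in {10}; recursion stops.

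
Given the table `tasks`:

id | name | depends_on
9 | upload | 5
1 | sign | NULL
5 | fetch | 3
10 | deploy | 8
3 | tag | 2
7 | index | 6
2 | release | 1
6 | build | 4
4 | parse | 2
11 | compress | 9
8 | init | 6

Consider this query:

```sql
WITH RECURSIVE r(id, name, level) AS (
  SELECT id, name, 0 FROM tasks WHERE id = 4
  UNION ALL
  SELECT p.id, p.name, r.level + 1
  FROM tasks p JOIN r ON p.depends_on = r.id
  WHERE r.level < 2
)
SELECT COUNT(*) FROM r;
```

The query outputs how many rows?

Base: id=4 (parse) at level 0.
Iteration 1: rows with depends_on in {4} -> build (id 6, level 1).
Iteration 2: rows with depends_on in {6} -> index (id 7, level 2), init (id 8, level 2).
Iteration 3: level < 2 fails for all current rows; recursion stops.
Total rows emitted: 4.

4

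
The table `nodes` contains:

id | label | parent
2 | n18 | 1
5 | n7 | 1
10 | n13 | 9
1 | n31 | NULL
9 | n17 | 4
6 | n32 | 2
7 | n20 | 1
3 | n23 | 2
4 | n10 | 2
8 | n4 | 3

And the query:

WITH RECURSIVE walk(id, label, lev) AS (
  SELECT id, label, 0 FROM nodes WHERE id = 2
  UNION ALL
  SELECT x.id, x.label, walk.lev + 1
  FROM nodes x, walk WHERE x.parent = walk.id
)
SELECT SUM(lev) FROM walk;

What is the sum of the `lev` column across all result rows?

10

Base: id=2 (n18) at lev 0.
Iteration 1: rows with parent in {2} -> n23 (id 3, lev 1), n10 (id 4, lev 1), n32 (id 6, lev 1).
Iteration 2: rows with parent in {3,4,6} -> n4 (id 8, lev 2), n17 (id 9, lev 2).
Iteration 3: rows with parent in {8,9} -> n13 (id 10, lev 3).
Iteration 4: no rows with parent in {10}; recursion stops.
SUM(lev) = 0 + 1 + 1 + 1 + 2 + 2 + 3 = 10.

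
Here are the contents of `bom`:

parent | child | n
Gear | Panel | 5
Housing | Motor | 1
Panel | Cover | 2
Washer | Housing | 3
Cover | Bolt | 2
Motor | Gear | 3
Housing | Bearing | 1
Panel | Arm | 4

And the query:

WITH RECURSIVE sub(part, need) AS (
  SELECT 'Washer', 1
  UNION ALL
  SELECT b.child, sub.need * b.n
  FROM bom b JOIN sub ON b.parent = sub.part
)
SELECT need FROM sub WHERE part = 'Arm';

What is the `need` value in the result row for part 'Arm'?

Base: (Washer, need=1).
Iteration 1: components of {Washer} -> Housing = 1*3 = 3.
Iteration 2: components of {Housing} -> Bearing = 3*1 = 3, Motor = 3*1 = 3.
Iteration 3: components of {Bearing,Motor} -> Gear = 3*3 = 9.
Iteration 4: components of {Gear} -> Panel = 9*5 = 45.
Iteration 5: components of {Panel} -> Arm = 45*4 = 180, Cover = 45*2 = 90.
Iteration 6: components of {Arm,Cover} -> Bolt = 90*2 = 180.
Iteration 7: no further components; recursion stops.

180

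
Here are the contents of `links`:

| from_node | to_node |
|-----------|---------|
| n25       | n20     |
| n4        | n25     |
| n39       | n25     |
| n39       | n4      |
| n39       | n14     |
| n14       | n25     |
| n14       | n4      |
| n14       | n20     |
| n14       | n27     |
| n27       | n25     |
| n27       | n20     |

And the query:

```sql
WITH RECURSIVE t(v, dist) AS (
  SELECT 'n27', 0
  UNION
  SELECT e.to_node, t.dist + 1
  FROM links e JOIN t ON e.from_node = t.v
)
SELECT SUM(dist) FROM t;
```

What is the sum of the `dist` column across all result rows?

Base: (n27, dist=0).
Iteration 1: edges from {n27} -> (n20, dist=1), (n25, dist=1).
Iteration 2: edges from {n20,n25} -> (n20, dist=2).
Iteration 3: no outgoing edges from {n20}; recursion stops.
SUM(dist) = 0 + 1 + 1 + 2 = 4.

4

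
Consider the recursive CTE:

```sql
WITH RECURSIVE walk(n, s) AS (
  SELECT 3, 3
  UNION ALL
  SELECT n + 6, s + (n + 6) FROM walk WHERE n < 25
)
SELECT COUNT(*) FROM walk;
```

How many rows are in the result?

Base: n=3, s=3.
Iteration 1: 3 < 25 holds -> n = 3 + 6 = 9, s = 3 + 9 = 12.
Iteration 2: 9 < 25 holds -> n = 9 + 6 = 15, s = 12 + 15 = 27.
Iteration 3: 15 < 25 holds -> n = 15 + 6 = 21, s = 27 + 21 = 48.
Iteration 4: 21 < 25 holds -> n = 21 + 6 = 27, s = 48 + 27 = 75.
Iteration 5: 27 < 25 fails; recursion stops.
Total rows emitted: 5.

5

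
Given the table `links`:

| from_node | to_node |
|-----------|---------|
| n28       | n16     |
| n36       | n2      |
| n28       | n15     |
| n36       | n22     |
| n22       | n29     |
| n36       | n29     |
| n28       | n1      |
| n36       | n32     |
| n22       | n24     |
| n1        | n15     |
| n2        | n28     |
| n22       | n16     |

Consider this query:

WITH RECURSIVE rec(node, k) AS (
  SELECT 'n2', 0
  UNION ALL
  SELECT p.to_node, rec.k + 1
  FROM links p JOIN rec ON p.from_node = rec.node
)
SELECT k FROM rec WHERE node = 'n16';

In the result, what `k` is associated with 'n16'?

Base: (n2, k=0).
Iteration 1: edges from {n2} -> (n28, k=1).
Iteration 2: edges from {n28} -> (n1, k=2), (n15, k=2), (n16, k=2).
Iteration 3: edges from {n1,n15,n16} -> (n15, k=3).
Iteration 4: no outgoing edges from {n15}; recursion stops.

2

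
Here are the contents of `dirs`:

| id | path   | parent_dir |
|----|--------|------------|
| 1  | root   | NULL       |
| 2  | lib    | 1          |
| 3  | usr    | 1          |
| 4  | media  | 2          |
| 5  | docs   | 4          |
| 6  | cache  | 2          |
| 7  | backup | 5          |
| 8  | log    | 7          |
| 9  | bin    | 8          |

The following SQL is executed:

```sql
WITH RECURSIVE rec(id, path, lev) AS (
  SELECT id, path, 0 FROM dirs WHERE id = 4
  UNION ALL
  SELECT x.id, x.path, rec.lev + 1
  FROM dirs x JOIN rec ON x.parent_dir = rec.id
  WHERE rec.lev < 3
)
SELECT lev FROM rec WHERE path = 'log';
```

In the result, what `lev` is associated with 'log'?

Base: id=4 (media) at lev 0.
Iteration 1: rows with parent_dir in {4} -> docs (id 5, lev 1).
Iteration 2: rows with parent_dir in {5} -> backup (id 7, lev 2).
Iteration 3: rows with parent_dir in {7} -> log (id 8, lev 3).
Iteration 4: lev < 3 fails for all current rows; recursion stops.

3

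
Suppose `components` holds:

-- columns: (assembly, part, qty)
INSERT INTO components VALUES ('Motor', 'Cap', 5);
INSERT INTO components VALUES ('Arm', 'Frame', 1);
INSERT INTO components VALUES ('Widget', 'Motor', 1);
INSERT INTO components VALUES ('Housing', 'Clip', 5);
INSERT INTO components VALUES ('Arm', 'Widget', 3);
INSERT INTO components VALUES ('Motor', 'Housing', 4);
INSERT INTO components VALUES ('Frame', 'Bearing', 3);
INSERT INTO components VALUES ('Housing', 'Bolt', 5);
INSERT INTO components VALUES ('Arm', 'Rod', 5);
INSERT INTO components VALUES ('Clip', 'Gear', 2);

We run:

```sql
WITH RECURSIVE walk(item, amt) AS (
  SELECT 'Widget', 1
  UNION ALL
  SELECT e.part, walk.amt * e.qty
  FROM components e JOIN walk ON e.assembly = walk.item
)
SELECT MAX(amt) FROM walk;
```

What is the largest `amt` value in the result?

Base: (Widget, amt=1).
Iteration 1: components of {Widget} -> Motor = 1*1 = 1.
Iteration 2: components of {Motor} -> Cap = 1*5 = 5, Housing = 1*4 = 4.
Iteration 3: components of {Cap,Housing} -> Bolt = 4*5 = 20, Clip = 4*5 = 20.
Iteration 4: components of {Bolt,Clip} -> Gear = 20*2 = 40.
Iteration 5: no further components; recursion stops.
amt values: 1, 1, 4, 5, 20, 20, 40; the maximum is 40.

40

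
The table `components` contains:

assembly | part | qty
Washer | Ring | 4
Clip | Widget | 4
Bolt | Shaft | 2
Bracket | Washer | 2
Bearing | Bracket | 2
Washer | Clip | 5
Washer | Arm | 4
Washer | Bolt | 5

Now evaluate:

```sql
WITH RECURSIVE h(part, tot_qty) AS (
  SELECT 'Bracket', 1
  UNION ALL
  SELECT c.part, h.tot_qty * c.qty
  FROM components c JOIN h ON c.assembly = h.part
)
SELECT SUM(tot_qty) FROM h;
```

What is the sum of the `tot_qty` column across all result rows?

99

Base: (Bracket, tot_qty=1).
Iteration 1: components of {Bracket} -> Washer = 1*2 = 2.
Iteration 2: components of {Washer} -> Arm = 2*4 = 8, Bolt = 2*5 = 10, Clip = 2*5 = 10, Ring = 2*4 = 8.
Iteration 3: components of {Arm,Bolt,Clip,Ring} -> Shaft = 10*2 = 20, Widget = 10*4 = 40.
Iteration 4: no further components; recursion stops.
SUM(tot_qty) = 1 + 2 + 8 + 10 + 8 + 10 + 40 + 20 = 99.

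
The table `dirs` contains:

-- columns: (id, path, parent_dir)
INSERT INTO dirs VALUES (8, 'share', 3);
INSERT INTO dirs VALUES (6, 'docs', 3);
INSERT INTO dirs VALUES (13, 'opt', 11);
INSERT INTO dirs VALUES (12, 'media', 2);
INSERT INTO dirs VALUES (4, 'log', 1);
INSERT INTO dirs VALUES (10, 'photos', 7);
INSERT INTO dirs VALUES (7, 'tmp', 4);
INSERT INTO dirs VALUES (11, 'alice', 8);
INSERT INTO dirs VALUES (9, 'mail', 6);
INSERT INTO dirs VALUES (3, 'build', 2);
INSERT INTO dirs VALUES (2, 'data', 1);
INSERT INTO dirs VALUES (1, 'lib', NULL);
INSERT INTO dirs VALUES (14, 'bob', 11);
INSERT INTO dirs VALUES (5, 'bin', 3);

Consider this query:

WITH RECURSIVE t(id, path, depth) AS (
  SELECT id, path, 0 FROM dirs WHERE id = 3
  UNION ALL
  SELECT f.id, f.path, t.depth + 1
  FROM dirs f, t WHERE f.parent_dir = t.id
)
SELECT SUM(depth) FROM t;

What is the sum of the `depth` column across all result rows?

Base: id=3 (build) at depth 0.
Iteration 1: rows with parent_dir in {3} -> bin (id 5, depth 1), docs (id 6, depth 1), share (id 8, depth 1).
Iteration 2: rows with parent_dir in {5,6,8} -> mail (id 9, depth 2), alice (id 11, depth 2).
Iteration 3: rows with parent_dir in {9,11} -> opt (id 13, depth 3), bob (id 14, depth 3).
Iteration 4: no rows with parent_dir in {13,14}; recursion stops.
SUM(depth) = 0 + 1 + 1 + 1 + 2 + 2 + 3 + 3 = 13.

13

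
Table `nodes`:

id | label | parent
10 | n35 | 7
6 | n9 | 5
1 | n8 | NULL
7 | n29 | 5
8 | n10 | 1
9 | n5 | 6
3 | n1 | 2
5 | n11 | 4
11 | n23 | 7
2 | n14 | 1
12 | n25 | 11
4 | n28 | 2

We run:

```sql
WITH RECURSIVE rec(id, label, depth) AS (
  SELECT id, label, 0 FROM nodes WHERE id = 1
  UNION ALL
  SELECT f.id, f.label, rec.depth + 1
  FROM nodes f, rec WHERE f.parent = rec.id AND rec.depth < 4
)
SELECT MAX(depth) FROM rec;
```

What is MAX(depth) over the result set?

4

Base: id=1 (n8) at depth 0.
Iteration 1: rows with parent in {1} -> n14 (id 2, depth 1), n10 (id 8, depth 1).
Iteration 2: rows with parent in {2,8} -> n1 (id 3, depth 2), n28 (id 4, depth 2).
Iteration 3: rows with parent in {3,4} -> n11 (id 5, depth 3).
Iteration 4: rows with parent in {5} -> n9 (id 6, depth 4), n29 (id 7, depth 4).
Iteration 5: depth < 4 fails for all current rows; recursion stops.
depth values: 0, 1, 1, 2, 2, 3, 4, 4; the maximum is 4.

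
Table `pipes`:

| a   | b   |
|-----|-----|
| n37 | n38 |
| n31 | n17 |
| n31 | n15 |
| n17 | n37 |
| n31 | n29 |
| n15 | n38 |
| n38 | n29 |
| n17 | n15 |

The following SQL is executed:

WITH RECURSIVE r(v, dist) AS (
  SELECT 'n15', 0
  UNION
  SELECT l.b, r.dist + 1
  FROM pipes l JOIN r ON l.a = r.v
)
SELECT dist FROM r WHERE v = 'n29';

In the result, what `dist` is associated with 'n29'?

2

Base: (n15, dist=0).
Iteration 1: edges from {n15} -> (n38, dist=1).
Iteration 2: edges from {n38} -> (n29, dist=2).
Iteration 3: no outgoing edges from {n29}; recursion stops.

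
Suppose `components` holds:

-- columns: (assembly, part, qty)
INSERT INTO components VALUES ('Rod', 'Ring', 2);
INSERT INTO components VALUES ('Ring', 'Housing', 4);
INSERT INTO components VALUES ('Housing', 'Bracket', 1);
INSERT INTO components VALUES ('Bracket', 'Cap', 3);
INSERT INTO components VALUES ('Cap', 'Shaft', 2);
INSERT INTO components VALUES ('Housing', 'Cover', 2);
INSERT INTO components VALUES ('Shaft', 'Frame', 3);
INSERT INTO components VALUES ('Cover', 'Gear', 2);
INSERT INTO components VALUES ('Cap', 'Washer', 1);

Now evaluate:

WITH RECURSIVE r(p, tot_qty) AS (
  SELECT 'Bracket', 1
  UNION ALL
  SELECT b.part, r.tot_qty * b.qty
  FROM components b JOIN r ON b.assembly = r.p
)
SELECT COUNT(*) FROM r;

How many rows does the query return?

Base: (Bracket, tot_qty=1).
Iteration 1: components of {Bracket} -> Cap = 1*3 = 3.
Iteration 2: components of {Cap} -> Shaft = 3*2 = 6, Washer = 3*1 = 3.
Iteration 3: components of {Shaft,Washer} -> Frame = 6*3 = 18.
Iteration 4: no further components; recursion stops.
Total rows emitted: 5.

5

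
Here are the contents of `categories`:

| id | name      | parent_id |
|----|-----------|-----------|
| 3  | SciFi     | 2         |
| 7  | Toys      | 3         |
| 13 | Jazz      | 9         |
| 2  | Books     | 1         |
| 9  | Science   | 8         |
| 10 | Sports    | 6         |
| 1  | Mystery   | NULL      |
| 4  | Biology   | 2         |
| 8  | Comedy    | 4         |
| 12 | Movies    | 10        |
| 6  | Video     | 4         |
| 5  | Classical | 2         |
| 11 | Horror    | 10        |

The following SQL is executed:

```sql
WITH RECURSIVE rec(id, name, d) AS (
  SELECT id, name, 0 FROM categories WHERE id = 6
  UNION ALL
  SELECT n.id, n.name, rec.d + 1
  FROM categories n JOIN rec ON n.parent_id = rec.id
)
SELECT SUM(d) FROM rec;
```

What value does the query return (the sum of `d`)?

Base: id=6 (Video) at d 0.
Iteration 1: rows with parent_id in {6} -> Sports (id 10, d 1).
Iteration 2: rows with parent_id in {10} -> Horror (id 11, d 2), Movies (id 12, d 2).
Iteration 3: no rows with parent_id in {11,12}; recursion stops.
SUM(d) = 0 + 1 + 2 + 2 = 5.

5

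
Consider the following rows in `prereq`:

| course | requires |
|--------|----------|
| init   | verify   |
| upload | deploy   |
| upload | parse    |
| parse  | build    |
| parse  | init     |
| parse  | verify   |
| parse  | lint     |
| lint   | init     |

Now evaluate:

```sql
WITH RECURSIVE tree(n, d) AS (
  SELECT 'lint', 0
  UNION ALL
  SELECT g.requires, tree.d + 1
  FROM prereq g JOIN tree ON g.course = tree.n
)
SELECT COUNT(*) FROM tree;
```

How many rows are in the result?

3

Base: (lint, d=0).
Iteration 1: edges from {lint} -> (init, d=1).
Iteration 2: edges from {init} -> (verify, d=2).
Iteration 3: no outgoing edges from {verify}; recursion stops.
Total rows emitted: 3.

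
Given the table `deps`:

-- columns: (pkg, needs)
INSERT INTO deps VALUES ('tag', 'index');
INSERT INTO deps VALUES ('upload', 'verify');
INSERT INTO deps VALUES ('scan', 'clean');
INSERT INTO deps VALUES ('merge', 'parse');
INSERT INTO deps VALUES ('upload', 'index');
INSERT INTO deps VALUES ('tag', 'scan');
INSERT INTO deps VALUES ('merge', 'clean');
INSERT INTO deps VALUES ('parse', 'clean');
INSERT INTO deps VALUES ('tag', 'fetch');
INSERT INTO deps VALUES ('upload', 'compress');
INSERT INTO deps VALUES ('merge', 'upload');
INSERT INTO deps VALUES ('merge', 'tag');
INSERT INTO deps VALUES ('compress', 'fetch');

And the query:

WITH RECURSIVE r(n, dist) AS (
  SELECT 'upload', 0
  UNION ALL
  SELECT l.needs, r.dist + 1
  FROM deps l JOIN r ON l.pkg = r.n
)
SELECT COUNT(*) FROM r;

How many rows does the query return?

Base: (upload, dist=0).
Iteration 1: edges from {upload} -> (compress, dist=1), (index, dist=1), (verify, dist=1).
Iteration 2: edges from {compress,index,verify} -> (fetch, dist=2).
Iteration 3: no outgoing edges from {fetch}; recursion stops.
Total rows emitted: 5.

5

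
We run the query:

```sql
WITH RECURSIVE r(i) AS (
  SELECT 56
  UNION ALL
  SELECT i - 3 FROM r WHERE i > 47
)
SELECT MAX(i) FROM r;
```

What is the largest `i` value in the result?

56

Base: i=56.
Iteration 1: 56 > 47 holds -> i = 56 - 3 = 53.
Iteration 2: 53 > 47 holds -> i = 53 - 3 = 50.
Iteration 3: 50 > 47 holds -> i = 50 - 3 = 47.
Iteration 4: 47 > 47 fails; recursion stops.
i values: 56, 53, 50, 47; the maximum is 56.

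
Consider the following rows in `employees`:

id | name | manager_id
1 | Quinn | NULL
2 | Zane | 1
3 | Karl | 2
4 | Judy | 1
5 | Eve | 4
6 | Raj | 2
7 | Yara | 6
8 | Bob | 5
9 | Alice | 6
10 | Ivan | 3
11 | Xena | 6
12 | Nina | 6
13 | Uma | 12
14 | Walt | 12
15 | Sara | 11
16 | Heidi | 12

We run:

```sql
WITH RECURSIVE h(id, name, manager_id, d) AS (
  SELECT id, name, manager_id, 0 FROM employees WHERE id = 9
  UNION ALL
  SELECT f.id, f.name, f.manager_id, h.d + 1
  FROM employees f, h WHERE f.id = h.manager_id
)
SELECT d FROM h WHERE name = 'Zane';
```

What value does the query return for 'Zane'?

2

Base: id=9 (Alice), manager_id=6, d 0.
Iteration 1: join on id=6 -> Raj (id 6, manager_id=2, d 1).
Iteration 2: join on id=2 -> Zane (id 2, manager_id=1, d 2).
Iteration 3: join on id=1 -> Quinn (id 1, manager_id=NULL, d 3).
Iteration 4: manager_id is NULL; no match; recursion stops.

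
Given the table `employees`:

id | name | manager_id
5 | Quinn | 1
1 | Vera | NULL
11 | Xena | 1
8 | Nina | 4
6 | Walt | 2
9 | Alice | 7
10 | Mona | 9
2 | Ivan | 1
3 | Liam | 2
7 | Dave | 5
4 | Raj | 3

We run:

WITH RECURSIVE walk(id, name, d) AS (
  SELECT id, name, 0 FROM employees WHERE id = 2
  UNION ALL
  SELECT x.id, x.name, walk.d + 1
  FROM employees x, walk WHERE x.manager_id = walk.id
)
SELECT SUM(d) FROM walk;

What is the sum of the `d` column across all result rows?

7

Base: id=2 (Ivan) at d 0.
Iteration 1: rows with manager_id in {2} -> Liam (id 3, d 1), Walt (id 6, d 1).
Iteration 2: rows with manager_id in {3,6} -> Raj (id 4, d 2).
Iteration 3: rows with manager_id in {4} -> Nina (id 8, d 3).
Iteration 4: no rows with manager_id in {8}; recursion stops.
SUM(d) = 0 + 1 + 1 + 2 + 3 = 7.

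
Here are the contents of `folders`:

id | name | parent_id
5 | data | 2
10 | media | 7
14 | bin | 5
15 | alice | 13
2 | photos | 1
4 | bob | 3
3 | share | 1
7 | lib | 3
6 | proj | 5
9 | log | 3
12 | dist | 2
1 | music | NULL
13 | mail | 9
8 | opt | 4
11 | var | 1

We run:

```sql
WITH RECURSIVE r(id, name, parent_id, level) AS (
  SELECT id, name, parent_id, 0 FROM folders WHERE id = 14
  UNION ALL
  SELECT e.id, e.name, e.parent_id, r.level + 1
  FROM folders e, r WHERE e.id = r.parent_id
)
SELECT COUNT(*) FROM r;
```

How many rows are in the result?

Base: id=14 (bin), parent_id=5, level 0.
Iteration 1: join on id=5 -> data (id 5, parent_id=2, level 1).
Iteration 2: join on id=2 -> photos (id 2, parent_id=1, level 2).
Iteration 3: join on id=1 -> music (id 1, parent_id=NULL, level 3).
Iteration 4: parent_id is NULL; no match; recursion stops.
Total rows emitted: 4.

4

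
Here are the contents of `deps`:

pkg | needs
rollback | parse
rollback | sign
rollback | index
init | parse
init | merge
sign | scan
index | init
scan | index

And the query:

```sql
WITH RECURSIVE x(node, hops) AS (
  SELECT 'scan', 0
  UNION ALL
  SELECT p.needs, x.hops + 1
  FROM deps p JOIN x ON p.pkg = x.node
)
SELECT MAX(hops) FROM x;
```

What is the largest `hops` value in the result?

Base: (scan, hops=0).
Iteration 1: edges from {scan} -> (index, hops=1).
Iteration 2: edges from {index} -> (init, hops=2).
Iteration 3: edges from {init} -> (merge, hops=3), (parse, hops=3).
Iteration 4: no outgoing edges from {merge,parse}; recursion stops.
hops values: 0, 1, 2, 3, 3; the maximum is 3.

3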